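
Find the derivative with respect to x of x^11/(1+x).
(11x^10(1+x) - x^11)/(1+x)²

Solution: Quotient rule: [11x^{10}(1+x) - x^11]/(1+x)².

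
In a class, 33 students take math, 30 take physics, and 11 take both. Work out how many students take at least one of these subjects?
52
|A∪B| = |A|+|B|-|A∩B| = 33+30-11 = 52.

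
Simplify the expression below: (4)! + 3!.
30
(4)! + 3! = (4)·3! + 3! = (4+1)·3! = 5·3! = 30.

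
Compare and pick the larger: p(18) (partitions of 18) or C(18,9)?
Pentagonal recurrence p(n) = p(n−1) + p(n−2) − p(n−5) − p(n−7) + …: p(18) = p(17) + p(16) − p(13) − p(11) + p(6) + p(3) = 297 + 231 − 101 − 56 + 11 + 3 = 385; C(18,9) = 48,620.
Final answer: C(18,9)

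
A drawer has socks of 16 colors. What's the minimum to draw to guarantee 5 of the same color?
65

Working:
Worst case: 4 of each = 64. One more: 65.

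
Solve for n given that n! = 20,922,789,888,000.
16

n! is strictly increasing. 14! = 87,178,291,200, 15! = 1,307,674,368,000, 16! = 20,922,789,888,000 ✓. So n = 16.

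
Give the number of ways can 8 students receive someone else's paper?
14,833

Working:
Using D(n) = (n-1)[D(n-1) + D(n-2)]:
D(8) = (8-1) × [D(7) + D(6)]
      = 7 × [1854 + 265]
      = 7 × 2119
      = 14,833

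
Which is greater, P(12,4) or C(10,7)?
P(12,4)=11,880, C(10,7)=120.

Answer: P(12,4)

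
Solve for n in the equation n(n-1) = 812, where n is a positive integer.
29

Solution: n² − n − 812 = 0, so n = (1 ± √(1 + 4·812))/2 = (1 ± √3,249)/2 = (1 ± 57)/2, i.e. n = 29 or n = -28. Taking the positive root, n = 29 (check: 29×28 = 812).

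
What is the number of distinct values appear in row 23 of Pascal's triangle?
12

Row 23 has entries C(23,0)..C(23,23); by symmetry C(23,k)=C(23,23-k), giving 12 distinct values.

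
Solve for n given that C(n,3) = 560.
16
C(n,3) = n(n−1)(n−2)/3! is increasing in n, and n(n−1)(n−2) = 3!·560 = 3,360 ≈ (n−1)^3 gives n ≈ 16.0. Check: C(14,3) = 364, C(15,3) = 455, C(16,3) = 560 ✓. So n = 16.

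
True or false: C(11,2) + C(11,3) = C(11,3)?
False

Solution: Pascal's identity gives C(12,3) = 220, whereas C(11,3) = 165.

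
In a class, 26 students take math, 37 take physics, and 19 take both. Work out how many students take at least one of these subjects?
|A∪B| = |A|+|B|-|A∩B| = 26+37-19 = 44.
Final answer: 44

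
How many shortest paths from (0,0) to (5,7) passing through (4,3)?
175

To (4,3): C(7,4)=35. From there: C(5,1)=5. Total: 175.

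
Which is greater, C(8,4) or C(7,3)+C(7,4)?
Equal

Explanation: By Pascal's identity: C(8,4) = C(7,3)+C(7,4) = 70. Equal.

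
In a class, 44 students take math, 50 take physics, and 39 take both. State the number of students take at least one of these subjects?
55
|A∪B| = |A|+|B|-|A∩B| = 44+50-39 = 55.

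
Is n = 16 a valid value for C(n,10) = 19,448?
No

Working:
C(16,10) = 16·15·14·13·12·11·10·9·8·7/10! = 29,059,430,400/3,628,800 = 8,008, which does not equal 19,448.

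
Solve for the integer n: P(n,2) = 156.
13

Reasoning: P(n,2) = n(n−1) is increasing in n; n(n−1) ≈ (n−0.5)^2 = 156 gives n ≈ 13.0. Check: P(11,2) = 110, P(12,2) = 132, P(13,2) = 156 ✓. So n = 13.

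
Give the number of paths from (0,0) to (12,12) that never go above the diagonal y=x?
Counted by the Catalan number C_12: C_12 = C(24,12)/(12+1) = 2,704,156/13 = 208,012.
Final answer: 208,012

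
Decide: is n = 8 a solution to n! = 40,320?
Yes

Reasoning: 8! = 8·7! = 8·5,040 = 40,320, which equals 40,320.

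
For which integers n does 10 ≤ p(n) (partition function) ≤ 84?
6, 7, 8, 9, 10, 11, 12

Working:
Tabulating p(n) via p(n) = p(n−1) + p(n−2) − p(n−5) − p(n−7) + …: p(5)=7; p(6)=11; p(7)=15; p(8)=22; p(9)=30; p(10)=42; p(11)=56; p(12)=77; p(13)=101. So valid n = 6, 7, 8, 9, 10, 11, 12.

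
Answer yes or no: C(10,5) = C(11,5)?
No

Reasoning: LHS = C(10,5) = 252; RHS = C(11,5) = 462. 252 ≠ 462, so the statement does not hold.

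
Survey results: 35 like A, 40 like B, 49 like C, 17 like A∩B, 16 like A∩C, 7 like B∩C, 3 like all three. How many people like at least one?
87

|A∪B∪C| = 35+40+49-17-16-7+3 = 87.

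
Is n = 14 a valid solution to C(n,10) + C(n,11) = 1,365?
Yes

Explanation: C(14,10) + C(14,11) = 1,001 + 364 = 1,365, which equals 1,365.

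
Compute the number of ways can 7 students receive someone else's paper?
Using D(n) = (n-1)[D(n-1) + D(n-2)]:
D(7) = (7-1) × [D(6) + D(5)]
      = 6 × [265 + 44]
      = 6 × 309
      = 1,854

Answer: 1,854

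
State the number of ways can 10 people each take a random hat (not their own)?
1,334,961

Solution: Using D(n) = (n-1)[D(n-1) + D(n-2)]:
D(10) = (10-1) × [D(9) + D(8)]
      = 9 × [133496 + 14833]
      = 9 × 148329
      = 1,334,961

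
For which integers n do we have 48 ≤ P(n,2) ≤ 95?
P(7,2)=42; P(8,2)=56; P(9,2)=72; P(10,2)=90; P(11,2)=110. So valid n = 8, 9, 10.
Final answer: 8, 9, 10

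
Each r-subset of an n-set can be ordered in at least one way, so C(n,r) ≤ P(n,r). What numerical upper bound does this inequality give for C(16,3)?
3,360

Working:
P(16,3) = 16·15·14 = 3,360, so C(16,3) ≤ 3,360. (The bound is loose by a factor of 3! = 6: C(16,3) = 3,360/6 = 560.)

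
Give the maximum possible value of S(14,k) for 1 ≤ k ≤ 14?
63,436,373

Explanation: Row S(14,k) for k = 1..14 (via S(n,k) = k·S(n−1,k) + S(n−1,k−1)): 1, 8,191, 788,970, 10,391,745, 40,075,035, 63,436,373, 49,329,280, 20,912,320, 5,135,130, 752,752, 66,066, 3,367, 91, 1. The row is unimodal; maximum at k = 6: 63,436,373.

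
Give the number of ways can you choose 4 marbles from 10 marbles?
210

Explanation: C(10,4) = 10! / (4! × (10-4)!)
         = 10! / (4! × 6!)
         = 210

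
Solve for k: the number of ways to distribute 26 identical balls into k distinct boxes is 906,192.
7

Working:
Stars and bars: the count is C(26+k−1, k−1), increasing in k. k=5: C(30,4) = 27,405, k=6: C(31,5) = 169,911, k=7: C(32,6) = 906,192 ✓. So k = 7.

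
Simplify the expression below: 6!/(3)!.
120

Solution: This equals 6×5×4 = 120.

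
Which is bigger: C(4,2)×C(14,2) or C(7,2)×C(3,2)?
C(4,2)×C(14,2)

Working:
C(4,2)×C(14,2)=546, C(7,2)×C(3,2)=63.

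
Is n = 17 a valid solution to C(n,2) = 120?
C(17,2) = 17·16/2! = 272/2 = 136, which does not equal 120.
Final answer: No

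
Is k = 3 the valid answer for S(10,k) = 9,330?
Yes
S(10,3) = 3·S(9,3) + S(9,2) = 3·3,025 + 255 = 9,330, which equals 9,330.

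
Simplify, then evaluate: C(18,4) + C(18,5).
11,628

Reasoning: By Pascal's identity: C(19,5) = 11,628.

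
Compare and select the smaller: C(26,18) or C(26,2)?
C(26,18)=1,562,275, C(26,2)=325.

Answer: C(26,2)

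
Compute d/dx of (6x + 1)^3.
18(6x + 1)^2

Explanation: Chain rule: 3(6x+1)^{2} × 6 = 18(6x+1)^{2}.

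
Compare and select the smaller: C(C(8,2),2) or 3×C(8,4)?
C(C(8,2),2)=378, 3×C(8,4)=210.

Answer: 3×C(8,4)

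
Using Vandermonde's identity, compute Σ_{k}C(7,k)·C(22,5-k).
118,755

Explanation: = C(7+22,5) = C(29,5) = 118,755.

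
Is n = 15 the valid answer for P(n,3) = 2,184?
No

Working:
P(15,3) = 15·14·13 = 2,730, which does not equal 2,184.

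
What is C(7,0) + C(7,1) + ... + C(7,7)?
128

Sum of binomial coefficients = 2^7 = 128.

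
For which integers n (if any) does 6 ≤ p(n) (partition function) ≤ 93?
Tabulating p(n) via p(n) = p(n−1) + p(n−2) − p(n−5) − p(n−7) + …: p(4)=5; p(5)=7; p(6)=11; p(7)=15; p(8)=22; p(9)=30; p(10)=42; p(11)=56; p(12)=77; p(13)=101. So valid n = 5, 6, 7, 8, 9, 10, 11, 12.
Final answer: 5, 6, 7, 8, 9, 10, 11, 12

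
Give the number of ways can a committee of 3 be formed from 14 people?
364
C(14,3) = 14! / (3! × (14-3)!)
         = 14! / (3! × 11!)
         = 364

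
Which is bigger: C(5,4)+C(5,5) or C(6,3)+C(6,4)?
C(6,3)+C(6,4)

Reasoning: First=6, Second=35.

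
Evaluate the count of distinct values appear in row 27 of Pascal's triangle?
14

Reasoning: Row 27 has entries C(27,0)..C(27,27); by symmetry C(27,k)=C(27,27-k), giving 14 distinct values.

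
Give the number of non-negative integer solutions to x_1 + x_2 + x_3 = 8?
C(8+3-1, 3-1) = 45.

Answer: 45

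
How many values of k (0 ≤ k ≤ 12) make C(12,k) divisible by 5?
4

Checking C(12,k) mod 5 for k = 0..12: divisible at k = 3, 4, 8, 9. That's 4 values.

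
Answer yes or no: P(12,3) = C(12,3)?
No
P(12,3) = 1,320 but C(12,3) = 220; they differ by a factor of 3! = 6, so the statement does not hold.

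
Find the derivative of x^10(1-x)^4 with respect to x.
10x^9(1-x)^4 - 4x^10(1-x)^3

Reasoning: Product rule: 10x^{9}(1-x)^{4} + x^10·(-4)(1-x)^{3}.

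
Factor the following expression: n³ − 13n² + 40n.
n(n − 5)(n − 8)

Working:
n³ − 13n² + 40n = n(n² − 13n + 40) = n(n − 5)(n − 8).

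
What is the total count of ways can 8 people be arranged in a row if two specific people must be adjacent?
10,080
Treat pair as unit: (8-1)! arrangements × 2 internal orders = 10,080.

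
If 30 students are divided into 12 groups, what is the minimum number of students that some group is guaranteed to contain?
3

Explanation: Pigeonhole: ⌈30/12⌉ = 3.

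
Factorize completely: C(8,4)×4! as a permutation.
P(8,4)

Reasoning: C(8,4)×4! = [8!/(4!(4)!)]×4! = 8!/(4)! = P(8,4) = 1,680.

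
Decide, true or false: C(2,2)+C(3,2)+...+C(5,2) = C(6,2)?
False

Reasoning: Hockey stick identity gives Σ = C(6,3) = 20; RHS C(6,2) = 15.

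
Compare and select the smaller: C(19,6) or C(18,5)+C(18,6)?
Equal

Solution: By Pascal's identity: C(19,6) = C(18,5)+C(18,6) = 27,132. Equal.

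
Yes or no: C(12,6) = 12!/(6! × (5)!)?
No

Reasoning: The correct denominator is 6!×6!, giving C(12,6) = 924; the stated RHS is 12!/(6!×5!) = 5,544 ≠ 924, so the statement does not hold.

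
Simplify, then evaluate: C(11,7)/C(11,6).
C(n,k+1)/C(n,k) = (n−k)/(k+1). Here (11−6)/(6+1) = 5/7 = 5/7.
Final answer: 5/7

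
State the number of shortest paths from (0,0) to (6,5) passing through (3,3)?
To (3,3): C(6,3)=20. From there: C(5,3)=10. Total: 200.

Answer: 200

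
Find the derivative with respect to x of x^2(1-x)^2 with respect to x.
2x^1(1-x)^2 - 2x^2(1-x)^1
Product rule: 2x^{1}(1-x)^{2} + x^2·(-2)(1-x)^{1}.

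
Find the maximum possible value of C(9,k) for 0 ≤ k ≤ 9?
126

Explanation: Maximum at k = 4 or k = 5: C(9,4) = 126.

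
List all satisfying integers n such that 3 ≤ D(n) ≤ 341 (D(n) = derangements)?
4, 5, 6

Explanation: Using D(n) = (n−1)[D(n−1) + D(n−2)] with D(1)=0, D(2)=1: D(3)=2; D(4)=9; D(5)=44; D(6)=265; D(7)=1,854. So valid n = 4, 5, 6.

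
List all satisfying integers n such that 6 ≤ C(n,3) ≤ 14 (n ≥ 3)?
5

Working:
C(4,3)=4; C(5,3)=10; C(6,3)=20. So valid n = 5.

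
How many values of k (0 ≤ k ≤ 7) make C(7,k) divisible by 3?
Checking C(7,k) mod 3 for k = 0..7: divisible at k = 2, 5. That's 2 values.

Answer: 2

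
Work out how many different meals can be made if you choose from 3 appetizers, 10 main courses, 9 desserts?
270

Working:
By the multiplication principle: 3 × 10 × 9 = 270.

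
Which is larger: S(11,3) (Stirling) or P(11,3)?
S(11,3)
S(11,3) = 3·S(10,3) + S(10,2) = 3·9,330 + 511 = 28,501; P(11,3) = 990.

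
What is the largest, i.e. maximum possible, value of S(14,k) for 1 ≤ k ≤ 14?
63,436,373

Row S(14,k) for k = 1..14 (via S(n,k) = k·S(n−1,k) + S(n−1,k−1)): 1, 8,191, 788,970, 10,391,745, 40,075,035, 63,436,373, 49,329,280, 20,912,320, 5,135,130, 752,752, 66,066, 3,367, 91, 1. The row is unimodal; maximum at k = 6: 63,436,373.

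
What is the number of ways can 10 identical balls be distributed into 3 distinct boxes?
66
C(10+3-1, 3-1) = C(12, 2) = 66.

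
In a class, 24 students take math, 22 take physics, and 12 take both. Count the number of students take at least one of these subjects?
|A∪B| = |A|+|B|-|A∩B| = 24+22-12 = 34.

Answer: 34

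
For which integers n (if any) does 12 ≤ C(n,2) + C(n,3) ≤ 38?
C(4,2)+C(4,3)=10; C(5,2)+C(5,3)=20; C(6,2)+C(6,3)=35; C(7,2)+C(7,3)=56. So valid n = 5, 6.

Answer: 5, 6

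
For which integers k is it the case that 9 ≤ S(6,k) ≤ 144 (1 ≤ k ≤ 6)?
2, 3, 4, 5

Reasoning: S(6,1)=1; S(6,2)=31; S(6,3)=90; S(6,4)=65; S(6,5)=15; S(6,6)=1. So valid k = 2, 3, 4, 5.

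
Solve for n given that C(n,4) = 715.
13

Working:
C(n,4) = n(n−1)(n−2)(n−3)/4! is increasing in n, and n(n−1)(n−2)(n−3) = 4!·715 = 17,160 ≈ (n−1.5)^4 gives n ≈ 12.9. Check: C(11,4) = 330, C(12,4) = 495, C(13,4) = 715 ✓. So n = 13.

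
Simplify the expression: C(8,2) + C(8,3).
84

Explanation: By Pascal's identity: C(9,3) = 84.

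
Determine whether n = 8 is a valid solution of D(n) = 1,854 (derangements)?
No

D(8) = (8-1)·[D(7) + D(6)] = 7·[1,854 + 265] = 14,833, which does not equal 1,854.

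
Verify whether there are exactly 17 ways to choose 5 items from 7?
False

Working:
C(7,5) = 21 ≠ 17.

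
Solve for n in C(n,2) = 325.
C(n,2) = n(n−1)/2! is increasing in n, and n(n−1) = 2!·325 = 650 ≈ (n−0.5)^2 gives n ≈ 26.0. Check: C(24,2) = 276, C(25,2) = 300, C(26,2) = 325 ✓. So n = 26.
Final answer: 26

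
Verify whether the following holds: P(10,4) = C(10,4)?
False

Explanation: P(10,4) = 5,040 but C(10,4) = 210; they differ by a factor of 4! = 24, so the statement does not hold.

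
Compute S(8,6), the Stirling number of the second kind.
266

Solution: Using the Stirling recurrence: S(n,k) = k·S(n-1,k) + S(n-1,k-1)
S(8,6) = 6·S(7,6) + S(7,5)
         = 6·21 + 140
         = 126 + 140
         = 266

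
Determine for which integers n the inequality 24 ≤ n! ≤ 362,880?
4, 5, 6, 7, 8, 9

n! is strictly increasing; 4! = 24 and 9! = 362,880, so valid n = 4, 5, 6, 7, 8, 9.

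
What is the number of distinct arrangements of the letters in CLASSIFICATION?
1,816,214,400

Explanation: Word has 14 letters (C=2, L=1, A=2, S=2, I=3, F=1, T=1, O=1, N=1). Arrangements: 14!/Π(k!) = 1,816,214,400.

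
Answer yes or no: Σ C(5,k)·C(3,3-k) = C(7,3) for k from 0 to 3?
No

Explanation: Vandermonde's identity gives C(8,3) = 56; RHS C(7,3) = 35.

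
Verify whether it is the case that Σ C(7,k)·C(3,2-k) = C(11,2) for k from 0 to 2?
False
Vandermonde's identity gives C(10,2) = 45; RHS C(11,2) = 55.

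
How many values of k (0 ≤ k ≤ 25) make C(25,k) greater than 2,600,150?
6

Solution: Row 25 is unimodal and symmetric about k=25/2. C(25,9)=2,042,975 ≤ 2,600,150; C(25,10)=3,268,760 > 2,600,150; by symmetry C(25,k) > 2,600,150 for k = 10..15. That's 15 - 10 + 1 = 6 values.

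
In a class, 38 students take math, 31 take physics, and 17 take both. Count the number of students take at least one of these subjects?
|A∪B| = |A|+|B|-|A∩B| = 38+31-17 = 52.

Answer: 52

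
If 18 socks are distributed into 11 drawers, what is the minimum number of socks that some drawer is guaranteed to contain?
2

Working:
Pigeonhole: ⌈18/11⌉ = 2.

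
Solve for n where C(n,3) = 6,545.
35

Solution: C(n,3) = n(n−1)(n−2)/3! is increasing in n, and n(n−1)(n−2) = 3!·6,545 = 39,270 ≈ (n−1)^3 gives n ≈ 35.0. Check: C(33,3) = 5,456, C(34,3) = 5,984, C(35,3) = 6,545 ✓. So n = 35.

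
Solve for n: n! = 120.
5

n! is strictly increasing. 3! = 6, 4! = 24, 5! = 120 ✓. So n = 5.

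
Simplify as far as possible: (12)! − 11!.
439,084,800

Solution: (12)! − 11! = (12)·11! − 11! = (12−1)·11! = 11·11! = 439,084,800.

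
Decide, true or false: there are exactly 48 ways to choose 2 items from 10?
C(10,2) = 45 ≠ 48.

Answer: False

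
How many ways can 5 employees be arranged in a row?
120

Explanation: Arrangements of 5 distinct objects: 5! = 120.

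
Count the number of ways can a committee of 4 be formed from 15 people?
1,365

Reasoning: C(15,4) = 15! / (4! × (15-4)!)
         = 15! / (4! × 11!)
         = 1,365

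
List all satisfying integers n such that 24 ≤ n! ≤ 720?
4, 5, 6

Solution: n! is strictly increasing; 4! = 24 and 6! = 720, so valid n = 4, 5, 6.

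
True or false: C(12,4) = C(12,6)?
C(12,4) = 495 but C(12,6) = 924; symmetry gives C(12,4) = C(12,8), not C(12,6).

Answer: False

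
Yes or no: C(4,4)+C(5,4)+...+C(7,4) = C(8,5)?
Yes

Hockey stick identity gives Σ = C(8,5) = 56; RHS C(8,5) = 56.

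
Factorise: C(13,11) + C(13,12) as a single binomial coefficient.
C(14,12)

Explanation: By Pascal's identity: C(13,11) + C(13,12) = C(14,12) = 91.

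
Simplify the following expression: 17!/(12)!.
This equals 17×16×...×13 = 742,560.

Answer: 742,560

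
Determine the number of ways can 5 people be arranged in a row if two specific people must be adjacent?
Treat pair as unit: (5-1)! arrangements × 2 internal orders = 48.

Answer: 48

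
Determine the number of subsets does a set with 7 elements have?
128

Each element can be included or excluded: 2^7 = 128.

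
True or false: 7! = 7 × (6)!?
True

Reasoning: By definition n! = n × (n-1)!, so 7! = 7 × 6!.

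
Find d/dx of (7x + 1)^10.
70(7x + 1)^9

Chain rule: 10(7x+1)^{9} × 7 = 70(7x+1)^{9}.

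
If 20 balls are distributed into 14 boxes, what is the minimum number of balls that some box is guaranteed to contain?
2

Reasoning: Pigeonhole: ⌈20/14⌉ = 2.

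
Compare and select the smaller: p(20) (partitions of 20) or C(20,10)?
p(20)

Working:
Pentagonal recurrence p(n) = p(n−1) + p(n−2) − p(n−5) − p(n−7) + …: p(20) = p(19) + p(18) − p(15) − p(13) + p(8) + p(5) = 490 + 385 − 176 − 101 + 22 + 7 = 627; C(20,10) = 184,756.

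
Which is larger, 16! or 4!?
16!=20,922,789,888,000, 4!=24. 16! > 4!.

Answer: 16!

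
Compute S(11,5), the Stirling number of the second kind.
Using the Stirling recurrence: S(n,k) = k·S(n-1,k) + S(n-1,k-1)
S(11,5) = 5·S(10,5) + S(10,4)
         = 5·42525 + 34105
         = 212625 + 34105
         = 246,730

Answer: 246,730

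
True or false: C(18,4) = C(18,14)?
True

Solution: C(18,4) = C(18,18-4) by the symmetry property; both equal 3,060.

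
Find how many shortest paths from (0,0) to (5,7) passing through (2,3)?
350
To (2,3): C(5,2)=10. From there: C(7,3)=35. Total: 350.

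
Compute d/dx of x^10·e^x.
(10x^9 + x^10)e^x

Explanation: Product rule: d/dx[x^10]·e^x + x^10·d/dx[e^x] = 10x^{9}e^x + x^10e^x.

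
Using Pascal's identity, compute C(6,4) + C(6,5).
21

Reasoning: C(6,4) + C(6,5) = C(7,5) = 21.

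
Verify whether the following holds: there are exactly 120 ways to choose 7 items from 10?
True

Reasoning: C(10,7) = 120.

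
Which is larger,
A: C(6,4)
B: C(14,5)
A=C(6,4)=15, B=C(14,5)=2,002.

Answer: B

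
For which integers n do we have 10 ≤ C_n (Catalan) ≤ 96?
4, 5

Reasoning: C_3=5; C_4=14; C_5=42; C_6=132. So valid n = 4, 5.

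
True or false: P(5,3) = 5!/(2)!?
True

Working:
Permutation formula P(n,k) = n!/(n-k)!: 5!/2! = 120/2 = 60 = P(5,3). The statement holds.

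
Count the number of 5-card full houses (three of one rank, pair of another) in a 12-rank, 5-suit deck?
13,200

Working:
Triple rank: 12. Triple suits: C(5,3)=10. Pair rank: 11. Pair suits: C(5,2)=10. Total: 13,200.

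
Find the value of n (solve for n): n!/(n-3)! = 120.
n!/(n-3)! = n×(n-1)×(n-2), a product of 3 consecutive integers ≈ (n−1)^3. 120^(1/3) + 1 ≈ 5.9; check n = 6: 6×5×4 = 120 ✓. So n = 6.

Answer: 6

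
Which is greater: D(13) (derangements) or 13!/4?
D(13) = (13-1)·[D(12) + D(11)] = 12·[176,214,841 + 14,684,570] = 2,290,792,932; 13!/4 = 6,227,020,800/4 = 1,556,755,200.
Final answer: D(13)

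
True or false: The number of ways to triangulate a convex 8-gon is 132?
True
Triangulations of a convex 8-gon are counted by the Catalan number C_6: C_6 = C(12,6)/(6+1) = 924/7 = 132.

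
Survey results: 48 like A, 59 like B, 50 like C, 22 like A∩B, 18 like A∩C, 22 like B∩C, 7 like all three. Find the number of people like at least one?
|A∪B∪C| = 48+59+50-22-18-22+7 = 102.
Final answer: 102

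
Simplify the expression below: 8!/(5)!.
336
This equals 8×7×6 = 336.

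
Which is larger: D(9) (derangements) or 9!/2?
D(9) = (9-1)·[D(8) + D(7)] = 8·[14,833 + 1,854] = 133,496; 9!/2 = 362,880/2 = 181,440.

Answer: 9!/2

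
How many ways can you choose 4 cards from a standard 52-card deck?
270,725

Working:
C(52,4) = 270,725.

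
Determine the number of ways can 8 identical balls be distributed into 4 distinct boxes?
165
C(8+4-1, 4-1) = C(11, 3) = 165.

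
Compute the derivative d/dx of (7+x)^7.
Using the power rule: d/dx (7+x)^7 = 7(7+x)^{6}.
Final answer: 7(7+x)^6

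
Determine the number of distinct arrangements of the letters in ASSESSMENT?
75,600

Word has 10 letters (A=1, S=4, E=2, M=1, N=1, T=1). Arrangements: 10!/Π(k!) = 75,600.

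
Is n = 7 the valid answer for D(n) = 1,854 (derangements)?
Yes

Explanation: D(7) = (7-1)·[D(6) + D(5)] = 6·[265 + 44] = 1,854, which equals 1,854.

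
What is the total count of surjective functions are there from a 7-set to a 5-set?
16,800

Reasoning: Onto functions = 5! × S(7,5)
First compute S(7,5) via recurrence:
Using the Stirling recurrence: S(n,k) = k·S(n-1,k) + S(n-1,k-1)
S(7,5) = 5·S(6,5) + S(6,4)
         = 5·15 + 65
         = 75 + 65
         = 140
Then: 120 × 140 = 16,800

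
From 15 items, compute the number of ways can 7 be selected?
C(15,7) = 15! / (7! × (15-7)!)
         = 15! / (7! × 8!)
         = 6,435
Final answer: 6,435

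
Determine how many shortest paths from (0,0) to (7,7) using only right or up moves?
Choose 7 rights from 14 moves: C(14,7) = 3,432.

Answer: 3,432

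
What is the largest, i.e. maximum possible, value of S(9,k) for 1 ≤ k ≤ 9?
7,770

Working:
Row S(9,k) for k = 1..9 (via S(n,k) = k·S(n−1,k) + S(n−1,k−1)): 1, 255, 3,025, 7,770, 6,951, 2,646, 462, 36, 1. The row is unimodal; maximum at k = 4: 7,770.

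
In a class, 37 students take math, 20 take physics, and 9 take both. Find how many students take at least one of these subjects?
48

Solution: |A∪B| = |A|+|B|-|A∩B| = 37+20-9 = 48.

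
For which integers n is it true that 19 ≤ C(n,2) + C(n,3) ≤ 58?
5, 6, 7

Working:
C(4,2)+C(4,3)=10; C(5,2)+C(5,3)=20; C(6,2)+C(6,3)=35; C(7,2)+C(7,3)=56; C(8,2)+C(8,3)=84. So valid n = 5, 6, 7.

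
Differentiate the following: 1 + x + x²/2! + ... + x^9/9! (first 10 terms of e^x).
Differentiating term by term gives the first 9 terms of e^x.

Answer: 1 + x + x²/2! + ... + x^8/8!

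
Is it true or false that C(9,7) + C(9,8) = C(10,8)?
True

Reasoning: Pascal's identity: LHS = 36 + 9 = 45; RHS = C(10,8) = 45. Both sides agree, so the statement holds.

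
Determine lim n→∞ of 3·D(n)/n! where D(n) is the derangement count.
3/e
D(n)/n! → 1/e, so 3·D(n)/n! → 3/e.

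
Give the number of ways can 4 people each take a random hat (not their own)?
9

Reasoning: Using D(n) = (n-1)[D(n-1) + D(n-2)]:
D(4) = (4-1) × [D(3) + D(2)]
      = 3 × [2 + 1]
      = 3 × 3
      = 9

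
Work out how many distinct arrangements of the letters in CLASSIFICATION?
1,816,214,400

Explanation: Word has 14 letters (C=2, L=1, A=2, S=2, I=3, F=1, T=1, O=1, N=1). Arrangements: 14!/Π(k!) = 1,816,214,400.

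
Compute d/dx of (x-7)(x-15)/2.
(2x - 22)/2

Reasoning: d/dx[(x-7)(x-15)] = (x-15) + (x-7) = 2x - 22. Dividing by 2 gives (2x - 22)/2.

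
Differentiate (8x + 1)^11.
88(8x + 1)^10

Chain rule: 11(8x+1)^{10} × 8 = 88(8x+1)^{10}.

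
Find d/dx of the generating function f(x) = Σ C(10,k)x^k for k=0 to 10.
Term-by-term differentiation gives Σ k·C(10,k)x^{k-1} for k=1 to 10.

Answer: Σ k·C(10,k)x^(k-1) for k=1 to 10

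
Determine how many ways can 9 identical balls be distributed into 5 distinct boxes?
C(9+5-1, 5-1) = C(13, 4) = 715.

Answer: 715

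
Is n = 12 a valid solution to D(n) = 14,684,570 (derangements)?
No

Working:
D(12) = (12-1)·[D(11) + D(10)] = 11·[14,684,570 + 1,334,961] = 176,214,841, which does not equal 14,684,570.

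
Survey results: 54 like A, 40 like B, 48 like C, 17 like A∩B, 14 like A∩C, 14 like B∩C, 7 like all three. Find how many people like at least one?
|A∪B∪C| = 54+40+48-17-14-14+7 = 104.

Answer: 104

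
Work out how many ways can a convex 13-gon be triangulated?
Using the Catalan number formula: C_n = C(2n, n) / (n+1)
C_11 = C(22, 11) / (11+1)
     = 705432 / 12
     = 58,786

Answer: 58,786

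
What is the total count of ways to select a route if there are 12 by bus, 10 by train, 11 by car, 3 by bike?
By the addition principle: 12 + 10 + 11 + 3 = 36.
Final answer: 36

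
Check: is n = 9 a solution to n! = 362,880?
Yes

Reasoning: 9! = 9·8! = 9·40,320 = 362,880, which equals 362,880.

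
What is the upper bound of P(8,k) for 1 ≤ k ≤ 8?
P(8,k) increases in k, so maximum at k = 8: 8! = 40,320.
Final answer: 40,320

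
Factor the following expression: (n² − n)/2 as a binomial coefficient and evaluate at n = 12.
C(n,2); C(12,2) = 66
(n² − n)/2 = n(n−1)/2 = C(n,2). At n = 12: C(12,2) = 66.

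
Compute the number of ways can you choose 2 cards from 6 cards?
15
C(6,2) = 6! / (2! × (6-2)!)
         = 6! / (2! × 4!)
         = 15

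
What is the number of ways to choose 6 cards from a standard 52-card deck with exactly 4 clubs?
529,815

Explanation: 13 clubs and 39 non-clubs: C(13,4) × C(39,2) = 715 × 741 = 529,815.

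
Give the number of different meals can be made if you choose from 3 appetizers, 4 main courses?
By the multiplication principle: 3 × 4 = 12.
Final answer: 12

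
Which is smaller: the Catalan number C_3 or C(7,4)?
C_3

Solution: C_3 = C(6,3)/(3+1) = 20/4 = 5; C(7,4) = 35.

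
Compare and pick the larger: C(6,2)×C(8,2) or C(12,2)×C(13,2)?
C(12,2)×C(13,2)

Reasoning: C(6,2)×C(8,2)=420, C(12,2)×C(13,2)=5,148.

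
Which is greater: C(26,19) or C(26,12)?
C(26,12)

C(26,19)=657,800, C(26,12)=9,657,700.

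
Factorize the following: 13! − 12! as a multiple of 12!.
12 × 12! = 5,748,019,200

13! − 12! = 13·12! − 12! = (13 − 1)·12! = 12 × 12! = 5,748,019,200.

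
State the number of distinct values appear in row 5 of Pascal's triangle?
3

Row 5 has entries C(5,0)..C(5,5); by symmetry C(5,k)=C(5,5-k), giving 3 distinct values.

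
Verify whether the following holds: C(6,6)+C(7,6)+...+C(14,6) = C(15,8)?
True

Solution: Hockey stick identity gives Σ = C(15,7) = 6,435; RHS C(15,8) = 6,435.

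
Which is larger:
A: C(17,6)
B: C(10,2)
A

Working:
A=C(17,6)=12,376, B=C(10,2)=45.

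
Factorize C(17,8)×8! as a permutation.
P(17,8)

Working:
C(17,8)×8! = [17!/(8!(9)!)]×8! = 17!/(9)! = P(17,8) = 980,179,200.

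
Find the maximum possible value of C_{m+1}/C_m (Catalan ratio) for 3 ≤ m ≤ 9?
38/11

Working:
C_{m+1}/C_m = 2(2m+1)/(m+2), which increases with m. Maximum at m = 9: 2·19/11 = 38/11.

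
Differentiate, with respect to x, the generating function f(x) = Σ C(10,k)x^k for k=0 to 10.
Σ k·C(10,k)x^(k-1) for k=1 to 10

Term-by-term differentiation gives Σ k·C(10,k)x^{k-1} for k=1 to 10.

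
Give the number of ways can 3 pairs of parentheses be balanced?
5

Solution: Using the Catalan number formula: C_n = C(2n, n) / (n+1)
C_3 = C(6, 3) / (3+1)
     = 20 / 4
     = 5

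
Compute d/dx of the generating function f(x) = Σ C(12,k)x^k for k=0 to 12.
Σ k·C(12,k)x^(k-1) for k=1 to 12
Term-by-term differentiation gives Σ k·C(12,k)x^{k-1} for k=1 to 12.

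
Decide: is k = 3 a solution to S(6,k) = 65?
No

S(6,3) = 3·S(5,3) + S(5,2) = 3·25 + 15 = 90, which does not equal 65.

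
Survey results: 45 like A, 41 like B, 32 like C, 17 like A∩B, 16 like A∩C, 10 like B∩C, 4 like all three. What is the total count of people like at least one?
79

Working:
|A∪B∪C| = 45+41+32-17-16-10+4 = 79.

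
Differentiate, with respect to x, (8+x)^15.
Using the power rule: d/dx (8+x)^15 = 15(8+x)^{14}.

Answer: 15(8+x)^14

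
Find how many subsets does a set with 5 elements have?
32

Reasoning: Each element can be included or excluded: 2^5 = 32.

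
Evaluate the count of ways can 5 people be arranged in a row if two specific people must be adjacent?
Treat pair as unit: (5-1)! arrangements × 2 internal orders = 48.

Answer: 48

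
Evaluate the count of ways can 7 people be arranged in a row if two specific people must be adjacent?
Treat pair as unit: (7-1)! arrangements × 2 internal orders = 1,440.

Answer: 1,440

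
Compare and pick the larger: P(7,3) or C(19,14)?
P(7,3)=210, C(19,14)=11,628.
Final answer: C(19,14)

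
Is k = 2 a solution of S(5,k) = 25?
No
S(5,2) = 2·S(4,2) + S(4,1) = 2·7 + 1 = 15, which does not equal 25.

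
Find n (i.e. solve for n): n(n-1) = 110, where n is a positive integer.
11

Explanation: n² − n − 110 = 0, so n = (1 ± √(1 + 4·110))/2 = (1 ± √441)/2 = (1 ± 21)/2, i.e. n = 11 or n = -10. Taking the positive root, n = 11 (check: 11×10 = 110).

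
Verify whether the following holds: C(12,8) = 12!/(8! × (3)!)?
False

Reasoning: The correct denominator is 8!×4!, giving C(12,8) = 495; the stated RHS is 12!/(8!×3!) = 1,980 ≠ 495, so the statement does not hold.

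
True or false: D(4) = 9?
Derangements of 4 elements: D(4) = (4-1)·[D(3) + D(2)] = 3·[2 + 1] = 9.

Answer: True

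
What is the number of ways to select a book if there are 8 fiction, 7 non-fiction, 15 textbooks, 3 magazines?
By the addition principle: 8 + 7 + 15 + 3 = 33.
Final answer: 33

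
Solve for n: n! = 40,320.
8

Solution: n! is strictly increasing. 6! = 720, 7! = 5,040, 8! = 40,320 ✓. So n = 8.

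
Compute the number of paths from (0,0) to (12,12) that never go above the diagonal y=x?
Counted by the Catalan number C_12: C_12 = C(24,12)/(12+1) = 2,704,156/13 = 208,012.

Answer: 208,012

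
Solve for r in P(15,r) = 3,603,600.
6

Working:
P(15,r) = 15·14·…·(15−r+1), a product of r factors. Multiplying down from 15: 15 = 15; 15·14 = 210; 15·14·13 = 2,730; 15·14·13·12 = 32,760; 15·14·13·12·11 = 360,360; 15·14·13·12·11·10 = 3,603,600 ✓ (6 factors). So r = 6.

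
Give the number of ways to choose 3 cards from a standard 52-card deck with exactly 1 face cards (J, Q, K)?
9,360

Working:
12 face cards and 40 non-face cards: C(12,1) × C(40,2) = 12 × 780 = 9,360.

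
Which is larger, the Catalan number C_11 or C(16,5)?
C_11 = C(22,11)/(11+1) = 705,432/12 = 58,786; C(16,5) = 4,368.

Answer: C_11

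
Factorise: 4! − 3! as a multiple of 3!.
3 × 3! = 18

Working:
4! − 3! = 4·3! − 3! = (4 − 1)·3! = 3 × 3! = 18.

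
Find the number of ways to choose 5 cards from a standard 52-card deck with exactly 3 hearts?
13 hearts and 39 non-hearts: C(13,3) × C(39,2) = 286 × 741 = 211,926.

Answer: 211,926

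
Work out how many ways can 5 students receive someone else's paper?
44
Using D(n) = (n-1)[D(n-1) + D(n-2)]:
D(5) = (5-1) × [D(4) + D(3)]
      = 4 × [9 + 2]
      = 4 × 11
      = 44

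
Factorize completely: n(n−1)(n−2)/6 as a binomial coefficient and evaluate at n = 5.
C(n,3); C(5,3) = 10

n(n−1)(n−2)/6 = n!/(3!(n−3)!) = C(n,3). At n = 5: C(5,3) = 10.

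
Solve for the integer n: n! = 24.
4
n! is strictly increasing. 2! = 2, 3! = 6, 4! = 24 ✓. So n = 4.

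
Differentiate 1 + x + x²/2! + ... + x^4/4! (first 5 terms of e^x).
1 + x + x²/2! + ... + x^3/3!

Working:
Differentiating term by term gives the first 4 terms of e^x.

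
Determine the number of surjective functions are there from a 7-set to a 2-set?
126

Reasoning: Onto functions = 2! × S(7,2)
First compute S(7,2) via recurrence:
Using the Stirling recurrence: S(n,k) = k·S(n-1,k) + S(n-1,k-1)
S(7,2) = 2·S(6,2) + S(6,1)
         = 2·31 + 1
         = 62 + 1
         = 63
Then: 2 × 63 = 126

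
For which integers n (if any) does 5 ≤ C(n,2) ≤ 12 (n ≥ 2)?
4, 5

Reasoning: C(3,2)=3; C(4,2)=6; C(5,2)=10; C(6,2)=15. So valid n = 4, 5.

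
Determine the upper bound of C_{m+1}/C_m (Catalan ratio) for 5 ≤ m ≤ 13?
18/5
C_{m+1}/C_m = 2(2m+1)/(m+2), which increases with m. Maximum at m = 13: 2·27/15 = 18/5.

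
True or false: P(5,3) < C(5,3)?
P(5,3) = 60 and C(5,3) = 10; P(n,r) = r! × C(n,r) so P > C whenever r ≥ 2.

Answer: False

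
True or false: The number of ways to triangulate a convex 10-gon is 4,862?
False
Triangulations of a convex 10-gon are counted by the Catalan number C_8: C_8 = C(16,8)/(8+1) = 12,870/9 = 1,430.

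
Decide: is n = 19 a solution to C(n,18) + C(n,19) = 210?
No
C(19,18) + C(19,19) = 19 + 1 = 20, which does not equal 210.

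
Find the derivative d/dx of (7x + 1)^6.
Chain rule: 6(7x+1)^{5} × 7 = 42(7x+1)^{5}.

Answer: 42(7x + 1)^5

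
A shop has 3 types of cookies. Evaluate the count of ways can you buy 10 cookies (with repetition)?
66

Working:
Stars and bars: C(10+3-1, 10) = C(12, 10) = 66.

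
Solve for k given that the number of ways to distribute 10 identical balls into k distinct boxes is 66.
3
Stars and bars: the count is C(10+k−1, k−1), increasing in k. k=2: C(11,1) = 11, k=3: C(12,2) = 66 ✓. So k = 3.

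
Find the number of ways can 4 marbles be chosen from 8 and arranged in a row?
P(8,4) = 8!/(8-4)! = 1,680.
Final answer: 1,680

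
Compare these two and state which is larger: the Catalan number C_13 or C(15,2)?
C_13

Solution: C_13 = C(26,13)/(13+1) = 10,400,600/14 = 742,900; C(15,2) = 105.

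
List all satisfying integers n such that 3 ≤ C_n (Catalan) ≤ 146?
C_2=2; C_3=5; C_4=14; C_5=42; C_6=132; C_7=429. So valid n = 3, 4, 5, 6.
Final answer: 3, 4, 5, 6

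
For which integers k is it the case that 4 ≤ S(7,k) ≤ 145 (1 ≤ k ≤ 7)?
2, 5, 6

Solution: S(7,1)=1; S(7,2)=63; S(7,3)=301; S(7,4)=350; S(7,5)=140; S(7,6)=21; S(7,7)=1. So valid k = 2, 5, 6.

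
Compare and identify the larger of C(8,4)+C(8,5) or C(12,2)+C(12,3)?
First=126, Second=286.

Answer: C(12,2)+C(12,3)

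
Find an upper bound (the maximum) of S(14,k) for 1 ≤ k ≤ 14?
63,436,373

Row S(14,k) for k = 1..14 (via S(n,k) = k·S(n−1,k) + S(n−1,k−1)): 1, 8,191, 788,970, 10,391,745, 40,075,035, 63,436,373, 49,329,280, 20,912,320, 5,135,130, 752,752, 66,066, 3,367, 91, 1. The row is unimodal; maximum at k = 6: 63,436,373.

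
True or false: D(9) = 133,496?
True

Working:
Derangements of 9 elements: D(9) = (9-1)·[D(8) + D(7)] = 8·[14,833 + 1,854] = 133,496.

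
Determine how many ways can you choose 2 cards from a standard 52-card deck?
1,326

Reasoning: C(52,2) = 1,326.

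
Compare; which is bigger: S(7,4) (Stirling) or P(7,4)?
P(7,4)

S(7,4) = 4·S(6,4) + S(6,3) = 4·65 + 90 = 350; P(7,4) = 840.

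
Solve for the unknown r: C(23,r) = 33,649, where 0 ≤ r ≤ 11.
5

Reasoning: C(23,r) is increasing for 0 ≤ r ≤ 11. Stepping up (C(23,r+1) = C(23,r)·(23−r)/(r+1)): C(23,1) = 23, C(23,2) = 253, C(23,3) = 1,771, C(23,4) = 8,855, C(23,5) = 33,649 ✓. So r = 5.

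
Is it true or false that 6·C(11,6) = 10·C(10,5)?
False

Absorption identity k·C(n,k) = n·C(n-1,k-1). LHS = 6·462 = 2,772; RHS = 10·252 = 2,520.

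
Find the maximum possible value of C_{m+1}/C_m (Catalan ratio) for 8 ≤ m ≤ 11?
46/13

C_{m+1}/C_m = 2(2m+1)/(m+2), which increases with m. Maximum at m = 11: 2·23/13 = 46/13.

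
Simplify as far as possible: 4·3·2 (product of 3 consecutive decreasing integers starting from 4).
This is P(4,3) = 4!/(1)! = 24.
Final answer: 24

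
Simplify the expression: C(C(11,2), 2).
1,485

Explanation: C(11,2) = 55, then C(55, 2) = 1,485.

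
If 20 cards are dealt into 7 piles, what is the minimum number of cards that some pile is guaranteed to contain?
3
Pigeonhole: ⌈20/7⌉ = 3.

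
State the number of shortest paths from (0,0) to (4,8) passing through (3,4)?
175
To (3,4): C(7,3)=35. From there: C(5,1)=5. Total: 175.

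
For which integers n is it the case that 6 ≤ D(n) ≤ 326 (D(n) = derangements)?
4, 5, 6

Reasoning: Using D(n) = (n−1)[D(n−1) + D(n−2)] with D(1)=0, D(2)=1: D(3)=2; D(4)=9; D(5)=44; D(6)=265; D(7)=1,854. So valid n = 4, 5, 6.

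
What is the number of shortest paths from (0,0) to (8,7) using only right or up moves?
Choose 8 rights from 15 moves: C(15,8) = 6,435.
Final answer: 6,435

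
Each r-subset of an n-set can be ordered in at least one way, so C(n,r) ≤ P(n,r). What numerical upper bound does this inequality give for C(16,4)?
P(16,4) = 16·15·14·13 = 43,680, so C(16,4) ≤ 43,680. (The bound is loose by a factor of 4! = 24: C(16,4) = 43,680/24 = 1,820.)

Answer: 43,680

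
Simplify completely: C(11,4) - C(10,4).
120

C(11,4) - C(10,4) = C(10,3) = 120.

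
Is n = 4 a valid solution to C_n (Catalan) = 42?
No

Solution: C_4 = C(8,4)/(4+1) = 70/5 = 14, which does not equal 42.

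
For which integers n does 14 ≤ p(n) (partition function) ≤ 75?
7, 8, 9, 10, 11

Tabulating p(n) via p(n) = p(n−1) + p(n−2) − p(n−5) − p(n−7) + …: p(6)=11; p(7)=15; p(8)=22; p(9)=30; p(10)=42; p(11)=56; p(12)=77. So valid n = 7, 8, 9, 10, 11.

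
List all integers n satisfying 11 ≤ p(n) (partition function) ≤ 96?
6, 7, 8, 9, 10, 11, 12

Explanation: Tabulating p(n) via p(n) = p(n−1) + p(n−2) − p(n−5) − p(n−7) + …: p(5)=7; p(6)=11; p(7)=15; p(8)=22; p(9)=30; p(10)=42; p(11)=56; p(12)=77; p(13)=101. So valid n = 6, 7, 8, 9, 10, 11, 12.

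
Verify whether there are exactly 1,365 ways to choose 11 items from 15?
True

C(15,11) = 1,365.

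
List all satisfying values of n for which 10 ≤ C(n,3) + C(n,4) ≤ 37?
5, 6

C(4,3)+C(4,4)=5; C(5,3)+C(5,4)=15; C(6,3)+C(6,4)=35; C(7,3)+C(7,4)=70. So valid n = 5, 6.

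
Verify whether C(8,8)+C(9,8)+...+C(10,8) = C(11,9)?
Hockey stick identity gives Σ = C(11,9) = 55; RHS C(11,9) = 55.

Answer: True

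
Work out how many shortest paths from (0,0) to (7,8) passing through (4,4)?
To (4,4): C(8,4)=70. From there: C(7,3)=35. Total: 2,450.
Final answer: 2,450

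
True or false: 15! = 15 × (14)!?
True

By definition n! = n × (n-1)!, so 15! = 15 × 14!.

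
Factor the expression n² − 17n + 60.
(n − 5)(n − 12)

Seek roots whose sum is 17 and product is 60: (5, 12). So n² − 17n + 60 = (n − 5)(n − 12).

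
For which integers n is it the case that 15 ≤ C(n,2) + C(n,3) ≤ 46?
5, 6

Explanation: C(4,2)+C(4,3)=10; C(5,2)+C(5,3)=20; C(6,2)+C(6,3)=35; C(7,2)+C(7,3)=56. So valid n = 5, 6.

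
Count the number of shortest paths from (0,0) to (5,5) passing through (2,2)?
120

Solution: To (2,2): C(4,2)=6. From there: C(6,3)=20. Total: 120.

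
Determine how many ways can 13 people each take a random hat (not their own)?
2,290,792,932

Solution: Using D(n) = (n-1)[D(n-1) + D(n-2)]:
D(13) = (13-1) × [D(12) + D(11)]
      = 12 × [176214841 + 14684570]
      = 12 × 190899411
      = 2,290,792,932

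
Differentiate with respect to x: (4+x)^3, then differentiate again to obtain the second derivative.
First derivative: 3(4+x)^{2}. Second derivative: 3·2·(4+x)^{1} = 6(4+x)^{1}.
Final answer: 6(4+x)^1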